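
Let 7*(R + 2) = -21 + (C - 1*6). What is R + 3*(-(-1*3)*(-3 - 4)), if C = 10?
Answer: -472/7 ≈ -67.429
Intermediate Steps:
R = -31/7 (R = -2 + (-21 + (10 - 1*6))/7 = -2 + (-21 + (10 - 6))/7 = -2 + (-21 + 4)/7 = -2 + (⅐)*(-17) = -2 - 17/7 = -31/7 ≈ -4.4286)
R + 3*(-(-1*3)*(-3 - 4)) = -31/7 + 3*(-(-1*3)*(-3 - 4)) = -31/7 + 3*(-(-3)*(-7)) = -31/7 + 3*(-1*21) = -31/7 + 3*(-21) = -31/7 - 63 = -472/7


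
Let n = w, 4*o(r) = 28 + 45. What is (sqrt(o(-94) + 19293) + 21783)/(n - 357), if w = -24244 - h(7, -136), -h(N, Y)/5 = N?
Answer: -21783/24566 - sqrt(77245)/49132 ≈ -0.89237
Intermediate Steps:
h(N, Y) = -5*N
o(r) = 73/4 (o(r) = (28 + 45)/4 = (1/4)*73 = 73/4)
w = -24209 (w = -24244 - (-5)*7 = -24244 - 1*(-35) = -24244 + 35 = -24209)
n = -24209
(sqrt(o(-94) + 19293) + 21783)/(n - 357) = (sqrt(73/4 + 19293) + 21783)/(-24209 - 357) = (sqrt(77245/4) + 21783)/(-24566) = (sqrt(77245)/2 + 21783)*(-1/24566) = (21783 + sqrt(77245)/2)*(-1/24566) = -21783/24566 - sqrt(77245)/49132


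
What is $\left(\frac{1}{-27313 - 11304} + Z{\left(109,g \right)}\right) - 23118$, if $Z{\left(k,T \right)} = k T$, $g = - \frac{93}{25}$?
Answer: $- \frac{22710155704}{965425} \approx -23523.0$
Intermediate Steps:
$g = - \frac{93}{25}$ ($g = \left(-93\right) \frac{1}{25} = - \frac{93}{25} \approx -3.72$)
$Z{\left(k,T \right)} = T k$
$\left(\frac{1}{-27313 - 11304} + Z{\left(109,g \right)}\right) - 23118 = \left(\frac{1}{-27313 - 11304} - \frac{10137}{25}\right) - 23118 = \left(\frac{1}{-38617} - \frac{10137}{25}\right) - 23118 = \left(- \frac{1}{38617} - \frac{10137}{25}\right) - 23118 = - \frac{391460554}{965425} - 23118 = - \frac{22710155704}{965425}$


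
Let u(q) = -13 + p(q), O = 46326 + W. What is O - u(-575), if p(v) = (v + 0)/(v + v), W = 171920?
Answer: 436517/2 ≈ 2.1826e+5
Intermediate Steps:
O = 218246 (O = 46326 + 171920 = 218246)
p(v) = ½ (p(v) = v/((2*v)) = v*(1/(2*v)) = ½)
u(q) = -25/2 (u(q) = -13 + ½ = -25/2)
O - u(-575) = 218246 - 1*(-25/2) = 218246 + 25/2 = 436517/2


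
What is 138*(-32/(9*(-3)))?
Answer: 1472/9 ≈ 163.56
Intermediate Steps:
138*(-32/(9*(-3))) = 138*(-32/(-27)) = 138*(-32*(-1/27)) = 138*(32/27) = 1472/9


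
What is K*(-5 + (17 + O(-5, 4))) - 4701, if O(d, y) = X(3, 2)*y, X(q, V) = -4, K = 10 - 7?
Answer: -4713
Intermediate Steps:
K = 3
O(d, y) = -4*y
K*(-5 + (17 + O(-5, 4))) - 4701 = 3*(-5 + (17 - 4*4)) - 4701 = 3*(-5 + (17 - 16)) - 4701 = 3*(-5 + 1) - 4701 = 3*(-4) - 4701 = -12 - 4701 = -4713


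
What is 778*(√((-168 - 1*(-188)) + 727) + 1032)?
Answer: 802896 + 2334*√83 ≈ 8.2416e+5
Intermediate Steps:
778*(√((-168 - 1*(-188)) + 727) + 1032) = 778*(√((-168 + 188) + 727) + 1032) = 778*(√(20 + 727) + 1032) = 778*(√747 + 1032) = 778*(3*√83 + 1032) = 778*(1032 + 3*√83) = 802896 + 2334*√83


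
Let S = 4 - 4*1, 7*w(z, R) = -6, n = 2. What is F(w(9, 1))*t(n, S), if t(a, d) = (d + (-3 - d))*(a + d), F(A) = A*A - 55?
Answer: 15954/49 ≈ 325.59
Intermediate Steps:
w(z, R) = -6/7 (w(z, R) = (⅐)*(-6) = -6/7)
S = 0 (S = 4 - 4 = 0)
F(A) = -55 + A² (F(A) = A² - 55 = -55 + A²)
t(a, d) = -3*a - 3*d (t(a, d) = -3*(a + d) = -3*a - 3*d)
F(w(9, 1))*t(n, S) = (-55 + (-6/7)²)*(-3*2 - 3*0) = (-55 + 36/49)*(-6 + 0) = -2659/49*(-6) = 15954/49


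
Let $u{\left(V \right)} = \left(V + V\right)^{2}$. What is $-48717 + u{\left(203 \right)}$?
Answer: $116119$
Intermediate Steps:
$u{\left(V \right)} = 4 V^{2}$ ($u{\left(V \right)} = \left(2 V\right)^{2} = 4 V^{2}$)
$-48717 + u{\left(203 \right)} = -48717 + 4 \cdot 203^{2} = -48717 + 4 \cdot 41209 = -48717 + 164836 = 116119$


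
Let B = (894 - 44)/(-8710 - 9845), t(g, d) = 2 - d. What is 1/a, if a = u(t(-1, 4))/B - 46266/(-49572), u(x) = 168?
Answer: -41310/151459309 ≈ -0.00027275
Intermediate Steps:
B = -170/3711 (B = 850/(-18555) = 850*(-1/18555) = -170/3711 ≈ -0.045810)
a = -151459309/41310 (a = 168/(-170/3711) - 46266/(-49572) = 168*(-3711/170) - 46266*(-1/49572) = -311724/85 + 7711/8262 = -151459309/41310 ≈ -3666.4)
1/a = 1/(-151459309/41310) = -41310/151459309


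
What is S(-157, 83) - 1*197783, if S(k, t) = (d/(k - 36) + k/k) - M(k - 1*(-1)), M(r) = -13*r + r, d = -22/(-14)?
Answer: -269732565/1351 ≈ -1.9965e+5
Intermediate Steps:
d = 11/7 (d = -22*(-1/14) = 11/7 ≈ 1.5714)
M(r) = -12*r
S(k, t) = 13 + 12*k + 11/(7*(-36 + k)) (S(k, t) = (11/(7*(k - 36)) + k/k) - (-12)*(k - 1*(-1)) = (11/(7*(-36 + k)) + 1) - (-12)*(k + 1) = (1 + 11/(7*(-36 + k))) - (-12)*(1 + k) = (1 + 11/(7*(-36 + k))) - (-12 - 12*k) = (1 + 11/(7*(-36 + k))) + (12 + 12*k) = 13 + 12*k + 11/(7*(-36 + k)))
S(-157, 83) - 1*197783 = (-3265 - 2933*(-157) + 84*(-157)**2)/(7*(-36 - 157)) - 1*197783 = (1/7)*(-3265 + 460481 + 84*24649)/(-193) - 197783 = (1/7)*(-1/193)*(-3265 + 460481 + 2070516) - 197783 = (1/7)*(-1/193)*2527732 - 197783 = -2527732/1351 - 197783 = -269732565/1351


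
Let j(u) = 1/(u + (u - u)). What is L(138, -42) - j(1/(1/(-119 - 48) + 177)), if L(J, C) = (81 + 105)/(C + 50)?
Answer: -102701/668 ≈ -153.74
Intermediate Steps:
L(J, C) = 186/(50 + C)
j(u) = 1/u (j(u) = 1/(u + 0) = 1/u)
L(138, -42) - j(1/(1/(-119 - 48) + 177)) = 186/(50 - 42) - 1/(1/(1/(-119 - 48) + 177)) = 186/8 - 1/(1/(1/(-167) + 177)) = 186*(⅛) - 1/(1/(-1/167 + 177)) = 93/4 - 1/(1/(29558/167)) = 93/4 - 1/167/29558 = 93/4 - 1*29558/167 = 93/4 - 29558/167 = -102701/668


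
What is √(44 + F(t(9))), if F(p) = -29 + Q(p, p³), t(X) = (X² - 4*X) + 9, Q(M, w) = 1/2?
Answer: √62/2 ≈ 3.9370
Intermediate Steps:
Q(M, w) = ½
t(X) = 9 + X² - 4*X
F(p) = -57/2 (F(p) = -29 + ½ = -57/2)
√(44 + F(t(9))) = √(44 - 57/2) = √(31/2) = √62/2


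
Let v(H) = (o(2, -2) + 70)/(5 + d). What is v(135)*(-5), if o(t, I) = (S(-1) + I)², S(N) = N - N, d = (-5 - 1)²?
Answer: -370/41 ≈ -9.0244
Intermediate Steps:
d = 36 (d = (-6)² = 36)
S(N) = 0
o(t, I) = I² (o(t, I) = (0 + I)² = I²)
v(H) = 74/41 (v(H) = ((-2)² + 70)/(5 + 36) = (4 + 70)/41 = 74*(1/41) = 74/41)
v(135)*(-5) = (74/41)*(-5) = -370/41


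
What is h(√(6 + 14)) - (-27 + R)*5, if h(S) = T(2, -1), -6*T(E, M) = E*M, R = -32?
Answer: 886/3 ≈ 295.33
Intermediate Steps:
T(E, M) = -E*M/6
h(S) = ⅓ (h(S) = -⅙*2*(-1) = ⅓)
h(√(6 + 14)) - (-27 + R)*5 = ⅓ - (-27 - 32)*5 = ⅓ - (-59)*5 = ⅓ - 1*(-295) = ⅓ + 295 = 886/3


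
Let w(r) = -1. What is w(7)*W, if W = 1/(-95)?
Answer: 1/95 ≈ 0.010526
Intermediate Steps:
W = -1/95 ≈ -0.010526
w(7)*W = -1*(-1/95) = 1/95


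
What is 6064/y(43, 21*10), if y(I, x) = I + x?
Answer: 6064/253 ≈ 23.968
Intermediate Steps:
6064/y(43, 21*10) = 6064/(43 + 21*10) = 6064/(43 + 210) = 6064/253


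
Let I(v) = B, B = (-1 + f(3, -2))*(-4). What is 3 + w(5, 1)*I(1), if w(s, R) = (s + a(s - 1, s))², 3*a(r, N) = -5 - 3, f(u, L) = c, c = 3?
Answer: -365/9 ≈ -40.556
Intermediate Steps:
f(u, L) = 3
B = -8 (B = (-1 + 3)*(-4) = 2*(-4) = -8)
a(r, N) = -8/3 (a(r, N) = (-5 - 3)/3 = (⅓)*(-8) = -8/3)
w(s, R) = (-8/3 + s)² (w(s, R) = (s - 8/3)² = (-8/3 + s)²)
I(v) = -8
3 + w(5, 1)*I(1) = 3 + ((-8 + 3*5)²/9)*(-8) = 3 + ((-8 + 15)²/9)*(-8) = 3 + ((⅑)*7²)*(-8) = 3 + ((⅑)*49)*(-8) = 3 + (49/9)*(-8) = 3 - 392/9 = -365/9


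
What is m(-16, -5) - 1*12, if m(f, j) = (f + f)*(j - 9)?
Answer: 436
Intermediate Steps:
m(f, j) = 2*f*(-9 + j) (m(f, j) = (2*f)*(-9 + j) = 2*f*(-9 + j))
m(-16, -5) - 1*12 = 2*(-16)*(-9 - 5) - 1*12 = 2*(-16)*(-14) - 12 = 448 - 12 = 436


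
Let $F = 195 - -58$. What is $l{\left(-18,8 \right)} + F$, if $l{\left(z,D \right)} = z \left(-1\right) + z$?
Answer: $253$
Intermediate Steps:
$l{\left(z,D \right)} = 0$ ($l{\left(z,D \right)} = - z + z = 0$)
$F = 253$ ($F = 195 + 58 = 253$)
$l{\left(-18,8 \right)} + F = 0 + 253 = 253$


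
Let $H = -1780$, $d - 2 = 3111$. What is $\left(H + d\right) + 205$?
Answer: $1538$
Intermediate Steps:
$d = 3113$ ($d = 2 + 3111 = 3113$)
$\left(H + d\right) + 205 = \left(-1780 + 3113\right) + 205 = 1333 + 205 = 1538$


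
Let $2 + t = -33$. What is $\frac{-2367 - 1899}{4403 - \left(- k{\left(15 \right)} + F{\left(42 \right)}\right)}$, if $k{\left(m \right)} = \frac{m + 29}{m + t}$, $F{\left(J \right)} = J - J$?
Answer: $- \frac{10665}{11002} \approx -0.96937$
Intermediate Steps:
$F{\left(J \right)} = 0$
$t = -35$ ($t = -2 - 33 = -35$)
$k{\left(m \right)} = \frac{29 + m}{-35 + m}$ ($k{\left(m \right)} = \frac{m + 29}{m - 35} = \frac{29 + m}{-35 + m}$)
$\frac{-2367 - 1899}{4403 - \left(- k{\left(15 \right)} + F{\left(42 \right)}\right)} = \frac{-2367 - 1899}{4403 + \left(\frac{29 + 15}{-35 + 15} - 0\right)} = - \frac{4266}{4403 + \left(\frac{1}{-20} \cdot 44 + 0\right)} = - \frac{4266}{4403 + \left(\left(- \frac{1}{20}\right) 44 + 0\right)} = - \frac{4266}{4403 + \left(- \frac{11}{5} + 0\right)} = - \frac{4266}{4403 - \frac{11}{5}} = - \frac{4266}{\frac{22004}{5}} = \left(-4266\right) \frac{5}{22004} = - \frac{10665}{11002}$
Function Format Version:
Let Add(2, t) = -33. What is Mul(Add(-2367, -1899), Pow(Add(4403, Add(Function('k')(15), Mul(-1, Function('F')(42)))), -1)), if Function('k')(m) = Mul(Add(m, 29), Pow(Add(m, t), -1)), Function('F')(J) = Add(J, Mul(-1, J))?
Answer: Rational(-10665, 11002) ≈ -0.96937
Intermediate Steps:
Function('F')(J) = 0
t = -35 (t = Add(-2, -33) = -35)
Function('k')(m) = Mul(Pow(Add(-35, m), -1), Add(29, m)) (Function('k')(m) = Mul(Add(m, 29), Pow(Add(m, -35), -1)) = Mul(Add(29, m), Pow(Add(-35, m), -1)) = Mul(Pow(Add(-35, m), -1), Add(29, m)))
Mul(Add(-2367, -1899), Pow(Add(4403, Add(Function('k')(15), Mul(-1, Function('F')(42)))), -1)) = Mul(Add(-2367, -1899), Pow(Add(4403, Add(Mul(Pow(Add(-35, 15), -1), Add(29, 15)), Mul(-1, 0))), -1)) = Mul(-4266, Pow(Add(4403, Add(Mul(Pow(-20, -1), 44), 0)), -1)) = Mul(-4266, Pow(Add(4403, Add(Mul(Rational(-1, 20), 44), 0)), -1)) = Mul(-4266, Pow(Add(4403, Add(Rational(-11, 5), 0)), -1)) = Mul(-4266, Pow(Add(4403, Rational(-11, 5)), -1)) = Mul(-4266, Pow(Rational(22004, 5), -1)) = Mul(-4266, Rational(5, 22004)) = Rational(-10665, 11002)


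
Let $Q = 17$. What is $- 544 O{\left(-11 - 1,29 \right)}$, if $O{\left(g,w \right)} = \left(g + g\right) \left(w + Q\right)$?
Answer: $600576$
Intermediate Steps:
$O{\left(g,w \right)} = 2 g \left(17 + w\right)$ ($O{\left(g,w \right)} = \left(g + g\right) \left(w + 17\right) = 2 g \left(17 + w\right)$)
$- 544 O{\left(-11 - 1,29 \right)} = - 544 \cdot 2 \left(-11 - 1\right) \left(17 + 29\right) = - 544 \cdot 2 \left(-12\right) 46 = \left(-544\right) \left(-1104\right) = 600576$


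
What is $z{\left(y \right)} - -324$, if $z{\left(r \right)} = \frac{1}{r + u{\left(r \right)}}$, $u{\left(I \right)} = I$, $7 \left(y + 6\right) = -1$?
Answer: $\frac{27857}{86} \approx 323.92$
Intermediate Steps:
$y = - \frac{43}{7}$ ($y = -6 + \frac{1}{7} \left(-1\right) = -6 - \frac{1}{7} = - \frac{43}{7} \approx -6.1429$)
$z{\left(r \right)} = \frac{1}{2 r}$ ($z{\left(r \right)} = \frac{1}{r + r} = \frac{1}{2 r}$)
$z{\left(y \right)} - -324 = \frac{1}{2 \left(- \frac{43}{7}\right)} - -324 = \frac{1}{2} \left(- \frac{7}{43}\right) + 324 = - \frac{7}{86} + 324 = \frac{27857}{86}$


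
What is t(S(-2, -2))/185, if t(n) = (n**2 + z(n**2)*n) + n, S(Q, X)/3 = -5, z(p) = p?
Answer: -633/37 ≈ -17.108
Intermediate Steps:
S(Q, X) = -15 (S(Q, X) = 3*(-5) = -15)
t(n) = n + n**2 + n**3 (t(n) = (n**2 + n**2*n) + n = (n**2 + n**3) + n = n + n**2 + n**3)
t(S(-2, -2))/185 = -15*(1 - 15 + (-15)**2)/185 = -15*(1 - 15 + 225)*(1/185) = -15*211*(1/185) = -3165*1/185 = -633/37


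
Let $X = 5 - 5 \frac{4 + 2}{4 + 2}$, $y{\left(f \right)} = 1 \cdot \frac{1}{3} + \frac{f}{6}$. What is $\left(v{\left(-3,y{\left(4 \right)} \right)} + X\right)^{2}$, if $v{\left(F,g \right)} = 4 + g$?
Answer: $25$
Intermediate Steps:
$y{\left(f \right)} = \frac{1}{3} + \frac{f}{6}$ ($y{\left(f \right)} = 1 \cdot \frac{1}{3} + f \frac{1}{6} = \frac{1}{3} + \frac{f}{6}$)
$X = 0$ ($X = 5 - 5 \cdot \frac{6}{6} = 5 - 5 \cdot 6 \cdot \frac{1}{6} = 5 - 5 = 0$)
$\left(v{\left(-3,y{\left(4 \right)} \right)} + X\right)^{2} = \left(\left(4 + \left(\frac{1}{3} + \frac{1}{6} \cdot 4\right)\right) + 0\right)^{2} = \left(\left(4 + \left(\frac{1}{3} + \frac{2}{3}\right)\right) + 0\right)^{2} = \left(\left(4 + 1\right) + 0\right)^{2} = \left(5 + 0\right)^{2} = 5^{2} = 25$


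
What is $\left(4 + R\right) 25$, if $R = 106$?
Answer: $2750$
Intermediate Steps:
$\left(4 + R\right) 25 = \left(4 + 106\right) 25 = 110 \cdot 25 = 2750$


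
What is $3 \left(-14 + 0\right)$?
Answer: $-42$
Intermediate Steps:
$3 \left(-14 + 0\right) = 3 \left(-14\right) = -42$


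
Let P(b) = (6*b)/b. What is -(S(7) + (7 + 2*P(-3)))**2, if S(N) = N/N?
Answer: -400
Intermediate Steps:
S(N) = 1
P(b) = 6
-(S(7) + (7 + 2*P(-3)))**2 = -(1 + (7 + 2*6))**2 = -(1 + (7 + 12))**2 = -(1 + 19)**2 = -1*20**2 = -1*400 = -400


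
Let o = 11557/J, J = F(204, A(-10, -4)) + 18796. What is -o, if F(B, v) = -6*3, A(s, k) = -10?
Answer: -11557/18778 ≈ -0.61545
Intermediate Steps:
F(B, v) = -18
J = 18778 (J = -18 + 18796 = 18778)
o = 11557/18778 ≈ 0.61545
-o = -1*11557/18778 = -11557/18778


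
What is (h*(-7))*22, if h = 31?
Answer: -4774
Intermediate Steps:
(h*(-7))*22 = (31*(-7))*22 = -217*22 = -4774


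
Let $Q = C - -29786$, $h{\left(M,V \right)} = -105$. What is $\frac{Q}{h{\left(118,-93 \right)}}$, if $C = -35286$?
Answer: $\frac{1100}{21} \approx 52.381$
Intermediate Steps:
$Q = -5500$ ($Q = -35286 - -29786 = -35286 + 29786 = -5500$)
$\frac{Q}{h{\left(118,-93 \right)}} = - \frac{5500}{-105} = \left(-5500\right) \left(- \frac{1}{105}\right) = \frac{1100}{21}$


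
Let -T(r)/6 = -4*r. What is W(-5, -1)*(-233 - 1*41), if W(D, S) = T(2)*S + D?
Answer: 14522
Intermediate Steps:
T(r) = 24*r (T(r) = -(-24)*r = 24*r)
W(D, S) = D + 48*S (W(D, S) = (24*2)*S + D = 48*S + D = D + 48*S)
W(-5, -1)*(-233 - 1*41) = (-5 + 48*(-1))*(-233 - 1*41) = (-5 - 48)*(-233 - 41) = -53*(-274) = 14522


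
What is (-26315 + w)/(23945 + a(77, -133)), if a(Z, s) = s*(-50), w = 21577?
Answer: -4738/30595 ≈ -0.15486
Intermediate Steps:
a(Z, s) = -50*s
(-26315 + w)/(23945 + a(77, -133)) = (-26315 + 21577)/(23945 - 50*(-133)) = -4738/(23945 + 6650) = -4738/30595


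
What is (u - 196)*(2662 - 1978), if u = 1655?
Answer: 997956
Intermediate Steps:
(u - 196)*(2662 - 1978) = (1655 - 196)*(2662 - 1978) = 1459*684 = 997956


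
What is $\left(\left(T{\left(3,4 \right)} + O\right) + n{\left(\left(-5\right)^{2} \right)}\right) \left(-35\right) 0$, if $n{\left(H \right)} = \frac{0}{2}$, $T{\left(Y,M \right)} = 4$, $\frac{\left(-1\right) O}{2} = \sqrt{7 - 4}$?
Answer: $0$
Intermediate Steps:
$O = - 2 \sqrt{3}$ ($O = - 2 \sqrt{7 - 4} = - 2 \sqrt{3} \approx -3.4641$)
$n{\left(H \right)} = 0$ ($n{\left(H \right)} = 0 \cdot \frac{1}{2} = 0$)
$\left(\left(T{\left(3,4 \right)} + O\right) + n{\left(\left(-5\right)^{2} \right)}\right) \left(-35\right) 0 = \left(\left(4 - 2 \sqrt{3}\right) + 0\right) \left(-35\right) 0 = \left(4 - 2 \sqrt{3}\right) \left(-35\right) 0 = \left(-140 + 70 \sqrt{3}\right) 0 = 0$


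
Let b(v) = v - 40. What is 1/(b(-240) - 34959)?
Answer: -1/35239 ≈ -2.8378e-5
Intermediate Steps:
b(v) = -40 + v
1/(b(-240) - 34959) = 1/((-40 - 240) - 34959) = 1/(-280 - 34959) = 1/(-35239) = -1/35239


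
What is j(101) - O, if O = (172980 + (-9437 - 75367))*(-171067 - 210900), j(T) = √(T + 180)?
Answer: 33680322192 + √281 ≈ 3.3680e+10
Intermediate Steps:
j(T) = √(180 + T)
O = -33680322192 (O = (172980 - 84804)*(-381967) = 88176*(-381967) = -33680322192)
j(101) - O = √(180 + 101) - 1*(-33680322192) = √281 + 33680322192 = 33680322192 + √281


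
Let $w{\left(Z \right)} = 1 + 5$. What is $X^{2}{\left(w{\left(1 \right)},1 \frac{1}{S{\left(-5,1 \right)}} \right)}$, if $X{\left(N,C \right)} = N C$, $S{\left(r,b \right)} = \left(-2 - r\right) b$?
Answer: $4$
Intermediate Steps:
$S{\left(r,b \right)} = b \left(-2 - r\right)$
$w{\left(Z \right)} = 6$
$X{\left(N,C \right)} = C N$
$X^{2}{\left(w{\left(1 \right)},1 \frac{1}{S{\left(-5,1 \right)}} \right)} = \left(1 \frac{1}{\left(-1\right) 1 \left(2 - 5\right)} 6\right)^{2} = \left(1 \frac{1}{\left(-1\right) 1 \left(-3\right)} 6\right)^{2} = \left(1 \cdot \frac{1}{3} \cdot 6\right)^{2} = \left(\frac{1}{3} \cdot 6\right)^{2} = 2^{2} = 4$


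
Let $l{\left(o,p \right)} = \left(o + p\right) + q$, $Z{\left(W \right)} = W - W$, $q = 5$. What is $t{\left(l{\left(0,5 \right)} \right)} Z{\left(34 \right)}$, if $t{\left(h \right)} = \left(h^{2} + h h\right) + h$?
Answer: $0$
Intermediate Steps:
$Z{\left(W \right)} = 0$
$l{\left(o,p \right)} = 5 + o + p$ ($l{\left(o,p \right)} = \left(o + p\right) + 5 = 5 + o + p$)
$t{\left(h \right)} = h + 2 h^{2}$ ($t{\left(h \right)} = \left(h^{2} + h^{2}\right) + h = 2 h^{2} + h = h + 2 h^{2}$)
$t{\left(l{\left(0,5 \right)} \right)} Z{\left(34 \right)} = \left(5 + 0 + 5\right) \left(1 + 2 \left(5 + 0 + 5\right)\right) 0 = 10 \left(1 + 2 \cdot 10\right) 0 = 10 \left(1 + 20\right) 0 = 10 \cdot 21 \cdot 0 = 210 \cdot 0 = 0$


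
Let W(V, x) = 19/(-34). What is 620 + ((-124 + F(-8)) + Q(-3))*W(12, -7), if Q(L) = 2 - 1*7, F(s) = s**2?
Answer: 22315/34 ≈ 656.32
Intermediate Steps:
Q(L) = -5 (Q(L) = 2 - 7 = -5)
W(V, x) = -19/34 (W(V, x) = 19*(-1/34) = -19/34)
620 + ((-124 + F(-8)) + Q(-3))*W(12, -7) = 620 + ((-124 + (-8)**2) - 5)*(-19/34) = 620 + ((-124 + 64) - 5)*(-19/34) = 620 + (-60 - 5)*(-19/34) = 620 - 65*(-19/34) = 620 + 1235/34 = 22315/34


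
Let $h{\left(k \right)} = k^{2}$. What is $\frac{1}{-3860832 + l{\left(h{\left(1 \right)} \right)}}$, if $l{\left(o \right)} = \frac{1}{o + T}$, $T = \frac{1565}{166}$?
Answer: $- \frac{1731}{6683100026} \approx -2.5901 \cdot 10^{-7}$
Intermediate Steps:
$T = \frac{1565}{166}$ ($T = 1565 \cdot \frac{1}{166} = \frac{1565}{166} \approx 9.4277$)
$l{\left(o \right)} = \frac{1}{\frac{1565}{166} + o}$ ($l{\left(o \right)} = \frac{1}{o + \frac{1565}{166}} = \frac{1}{\frac{1565}{166} + o}$)
$\frac{1}{-3860832 + l{\left(h{\left(1 \right)} \right)}} = \frac{1}{-3860832 + \frac{166}{1565 + 166 \cdot 1^{2}}} = \frac{1}{-3860832 + \frac{166}{1565 + 166 \cdot 1}} = \frac{1}{-3860832 + \frac{166}{1565 + 166}} = \frac{1}{-3860832 + \frac{166}{1731}} = \frac{1}{- \frac{6683100026}{1731}} = - \frac{1731}{6683100026}$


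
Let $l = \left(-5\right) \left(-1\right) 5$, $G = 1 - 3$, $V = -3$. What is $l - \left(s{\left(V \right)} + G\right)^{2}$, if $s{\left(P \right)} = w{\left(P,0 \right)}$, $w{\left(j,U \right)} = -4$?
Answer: $-11$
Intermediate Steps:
$s{\left(P \right)} = -4$
$G = -2$
$l = 25$ ($l = 5 \cdot 5 = 25$)
$l - \left(s{\left(V \right)} + G\right)^{2} = 25 - \left(-4 - 2\right)^{2} = 25 - \left(-6\right)^{2} = 25 - 36 = -11$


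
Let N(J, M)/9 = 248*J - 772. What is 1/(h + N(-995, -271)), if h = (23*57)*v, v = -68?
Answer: -1/2316936 ≈ -4.3160e-7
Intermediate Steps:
N(J, M) = -6948 + 2232*J (N(J, M) = 9*(248*J - 772) = 9*(-772 + 248*J) = -6948 + 2232*J)
h = -89148 (h = (23*57)*(-68) = 1311*(-68) = -89148)
1/(h + N(-995, -271)) = 1/(-89148 + (-6948 + 2232*(-995))) = 1/(-89148 + (-6948 - 2220840)) = 1/(-89148 - 2227788) = 1/(-2316936) = -1/2316936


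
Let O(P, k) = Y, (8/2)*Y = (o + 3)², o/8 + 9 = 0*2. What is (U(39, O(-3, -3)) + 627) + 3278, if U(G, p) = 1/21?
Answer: 82006/21 ≈ 3905.0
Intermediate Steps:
o = -72 (o = -72 + 8*(0*2) = -72 + 8*0 = -72 + 0 = -72)
Y = 4761/4 (Y = (-72 + 3)²/4 = (¼)*(-69)² = (¼)*4761 = 4761/4 ≈ 1190.3)
O(P, k) = 4761/4
U(G, p) = 1/21
(U(39, O(-3, -3)) + 627) + 3278 = (1/21 + 627) + 3278 = 13168/21 + 3278 = 82006/21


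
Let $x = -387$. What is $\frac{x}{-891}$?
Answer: $\frac{43}{99} \approx 0.43434$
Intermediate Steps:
$\frac{x}{-891} = - \frac{387}{-891} = \left(-387\right) \left(- \frac{1}{891}\right) = \frac{43}{99}$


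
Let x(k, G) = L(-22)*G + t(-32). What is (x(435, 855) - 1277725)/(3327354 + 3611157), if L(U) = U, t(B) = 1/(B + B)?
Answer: -82978241/444064704 ≈ -0.18686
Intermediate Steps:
t(B) = 1/(2*B)
x(k, G) = -1/64 - 22*G (x(k, G) = -22*G + (½)/(-32) = -22*G + (½)*(-1/32) = -22*G - 1/64 = -1/64 - 22*G)
(x(435, 855) - 1277725)/(3327354 + 3611157) = ((-1/64 - 22*855) - 1277725)/(3327354 + 3611157) = ((-1/64 - 18810) - 1277725)/6938511 = (-1203841/64 - 1277725)*(1/6938511) = -82978241/64*1/6938511 = -82978241/444064704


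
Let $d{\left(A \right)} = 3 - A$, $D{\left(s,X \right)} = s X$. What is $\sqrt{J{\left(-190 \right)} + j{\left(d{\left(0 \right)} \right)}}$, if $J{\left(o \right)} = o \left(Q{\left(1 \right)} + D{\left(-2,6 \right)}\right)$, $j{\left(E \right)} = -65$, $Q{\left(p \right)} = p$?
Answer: $45$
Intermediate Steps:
$D{\left(s,X \right)} = X s$
$J{\left(o \right)} = - 11 o$ ($J{\left(o \right)} = o \left(1 + 6 \left(-2\right)\right) = o \left(1 - 12\right) = o \left(-11\right) = - 11 o$)
$\sqrt{J{\left(-190 \right)} + j{\left(d{\left(0 \right)} \right)}} = \sqrt{\left(-11\right) \left(-190\right) - 65} = \sqrt{2090 - 65} = \sqrt{2025} = 45$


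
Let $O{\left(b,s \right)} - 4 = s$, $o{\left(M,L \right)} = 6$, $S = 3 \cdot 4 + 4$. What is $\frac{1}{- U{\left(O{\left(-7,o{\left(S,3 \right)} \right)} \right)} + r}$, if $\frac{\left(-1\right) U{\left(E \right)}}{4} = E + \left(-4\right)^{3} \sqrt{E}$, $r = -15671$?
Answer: $- \frac{15631}{243672801} + \frac{256 \sqrt{10}}{243672801} \approx -6.0825 \cdot 10^{-5}$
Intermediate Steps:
$S = 16$ ($S = 12 + 4 = 16$)
$O{\left(b,s \right)} = 4 + s$
$U{\left(E \right)} = - 4 E + 256 \sqrt{E}$ ($U{\left(E \right)} = - 4 \left(E + \left(-4\right)^{3} \sqrt{E}\right) = - 4 \left(E - 64 \sqrt{E}\right) = - 4 E + 256 \sqrt{E}$)
$\frac{1}{- U{\left(O{\left(-7,o{\left(S,3 \right)} \right)} \right)} + r} = \frac{1}{- (- 4 \left(4 + 6\right) + 256 \sqrt{4 + 6}) - 15671} = \frac{1}{- (\left(-4\right) 10 + 256 \sqrt{10}) - 15671} = \frac{1}{- (-40 + 256 \sqrt{10}) - 15671} = \frac{1}{\left(40 - 256 \sqrt{10}\right) - 15671} = \frac{1}{-15631 - 256 \sqrt{10}}$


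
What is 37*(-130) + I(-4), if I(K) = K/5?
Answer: -24054/5 ≈ -4810.8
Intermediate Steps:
I(K) = K/5 (I(K) = K*(1/5) = K/5)
37*(-130) + I(-4) = 37*(-130) + (1/5)*(-4) = -4810 - 4/5 = -24054/5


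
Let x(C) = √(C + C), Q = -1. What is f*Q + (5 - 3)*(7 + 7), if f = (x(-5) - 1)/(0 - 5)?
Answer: 139/5 + I*√10/5 ≈ 27.8 + 0.63246*I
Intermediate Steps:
x(C) = √2*√C (x(C) = √(2*C) = √2*√C)
f = ⅕ - I*√10/5 (f = (√2*√(-5) - 1)/(0 - 5) = (√2*(I*√5) - 1)/(-5) = (I*√10 - 1)*(-⅕) = (-1 + I*√10)*(-⅕) = ⅕ - I*√10/5 ≈ 0.2 - 0.63246*I)
f*Q + (5 - 3)*(7 + 7) = (⅕ - I*√10/5)*(-1) + (5 - 3)*(7 + 7) = (-⅕ + I*√10/5) + 2*14 = (-⅕ + I*√10/5) + 28 = 139/5 + I*√10/5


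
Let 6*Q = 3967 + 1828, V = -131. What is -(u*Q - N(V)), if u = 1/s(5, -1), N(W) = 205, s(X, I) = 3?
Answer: -2105/18 ≈ -116.94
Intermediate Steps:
u = 1/3 ≈ 0.33333
Q = 5795/6 (Q = (3967 + 1828)/6 = (1/6)*5795 = 5795/6 ≈ 965.83)
-(u*Q - N(V)) = -((1/3)*(5795/6) - 1*205) = -(5795/18 - 205) = -1*2105/18 = -2105/18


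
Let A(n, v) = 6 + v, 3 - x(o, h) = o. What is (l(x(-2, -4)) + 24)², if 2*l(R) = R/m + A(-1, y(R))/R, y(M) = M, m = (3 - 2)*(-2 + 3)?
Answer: 19044/25 ≈ 761.76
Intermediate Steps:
x(o, h) = 3 - o
m = 1 (m = 1*1 = 1)
l(R) = R/2 + (6 + R)/(2*R) (l(R) = (R/1 + (6 + R)/R)/2 = (R*1 + (6 + R)/R)/2 = (R + (6 + R)/R)/2 = R/2 + (6 + R)/(2*R))
(l(x(-2, -4)) + 24)² = ((6 + (3 - 1*(-2)) + (3 - 1*(-2))²)/(2*(3 - 1*(-2))) + 24)² = ((6 + (3 + 2) + (3 + 2)²)/(2*(3 + 2)) + 24)² = ((½)*(6 + 5 + 5²)/5 + 24)² = ((½)*(⅕)*(6 + 5 + 25) + 24)² = ((½)*(⅕)*36 + 24)² = (18/5 + 24)² = (138/5)² = 19044/25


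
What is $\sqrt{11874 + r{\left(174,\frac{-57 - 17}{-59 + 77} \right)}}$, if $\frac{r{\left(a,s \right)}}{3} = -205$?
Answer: $9 \sqrt{139} \approx 106.11$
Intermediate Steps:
$r{\left(a,s \right)} = -615$ ($r{\left(a,s \right)} = 3 \left(-205\right) = -615$)
$\sqrt{11874 + r{\left(174,\frac{-57 - 17}{-59 + 77} \right)}} = \sqrt{11874 - 615} = \sqrt{11259} = 9 \sqrt{139}$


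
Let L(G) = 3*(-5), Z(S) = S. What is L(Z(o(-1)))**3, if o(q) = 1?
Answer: -3375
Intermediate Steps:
L(G) = -15
L(Z(o(-1)))**3 = (-15)**3 = -3375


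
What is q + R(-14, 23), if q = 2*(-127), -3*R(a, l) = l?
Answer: -785/3 ≈ -261.67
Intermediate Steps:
R(a, l) = -l/3
q = -254
q + R(-14, 23) = -254 - 1/3*23 = -254 - 23/3 = -785/3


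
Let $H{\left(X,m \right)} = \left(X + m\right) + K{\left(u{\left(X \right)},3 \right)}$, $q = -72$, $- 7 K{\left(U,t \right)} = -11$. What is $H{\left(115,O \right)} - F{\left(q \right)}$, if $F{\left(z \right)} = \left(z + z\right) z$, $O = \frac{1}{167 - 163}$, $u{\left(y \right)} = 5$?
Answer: $- \frac{287033}{28} \approx -10251.0$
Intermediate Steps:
$K{\left(U,t \right)} = \frac{11}{7}$ ($K{\left(U,t \right)} = \left(- \frac{1}{7}\right) \left(-11\right) = \frac{11}{7}$)
$O = \frac{1}{4} \approx 0.25$
$F{\left(z \right)} = 2 z^{2}$ ($F{\left(z \right)} = 2 z z = 2 z^{2}$)
$H{\left(X,m \right)} = \frac{11}{7} + X + m$ ($H{\left(X,m \right)} = \left(X + m\right) + \frac{11}{7} = \frac{11}{7} + X + m$)
$H{\left(115,O \right)} - F{\left(q \right)} = \left(\frac{11}{7} + 115 + \frac{1}{4}\right) - 2 \left(-72\right)^{2} = \frac{3271}{28} - 2 \cdot 5184 = \frac{3271}{28} - 10368 = - \frac{287033}{28}$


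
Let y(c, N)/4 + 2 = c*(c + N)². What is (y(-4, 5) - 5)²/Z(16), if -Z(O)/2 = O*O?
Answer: -841/512 ≈ -1.6426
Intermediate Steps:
y(c, N) = -8 + 4*c*(N + c)² (y(c, N) = -8 + 4*(c*(c + N)²) = -8 + 4*(c*(N + c)²) = -8 + 4*c*(N + c)²)
Z(O) = -2*O² (Z(O) = -2*O*O = -2*O²)
(y(-4, 5) - 5)²/Z(16) = ((-8 + 4*(-4)*(5 - 4)²) - 5)²/((-2*16²)) = ((-8 + 4*(-4)*1²) - 5)²/((-2*256)) = ((-8 + 4*(-4)*1) - 5)²/(-512) = ((-8 - 16) - 5)²*(-1/512) = (-24 - 5)²*(-1/512) = (-29)²*(-1/512) = 841*(-1/512) = -841/512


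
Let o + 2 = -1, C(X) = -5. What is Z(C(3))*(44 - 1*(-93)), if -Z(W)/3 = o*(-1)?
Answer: -1233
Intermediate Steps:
o = -3 (o = -2 - 1 = -3)
Z(W) = -9 (Z(W) = -(-9)*(-1) = -3*3 = -9)
Z(C(3))*(44 - 1*(-93)) = -9*(44 - 1*(-93)) = -9*(44 + 93) = -9*137 = -1233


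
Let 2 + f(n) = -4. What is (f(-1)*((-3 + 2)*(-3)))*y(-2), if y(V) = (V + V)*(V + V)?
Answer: -288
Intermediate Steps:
f(n) = -6 (f(n) = -2 - 4 = -6)
y(V) = 4*V² (y(V) = (2*V)*(2*V) = 4*V²)
(f(-1)*((-3 + 2)*(-3)))*y(-2) = (-6*(-3 + 2)*(-3))*(4*(-2)²) = (-(-6)*(-3))*(4*4) = -6*3*16 = -18*16 = -288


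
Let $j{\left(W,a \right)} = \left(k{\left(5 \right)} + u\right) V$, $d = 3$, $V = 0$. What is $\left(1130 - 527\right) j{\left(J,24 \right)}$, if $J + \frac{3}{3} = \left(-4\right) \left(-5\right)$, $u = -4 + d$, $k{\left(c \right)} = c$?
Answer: $0$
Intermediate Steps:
$u = -1$ ($u = -4 + 3 = -1$)
$J = 19$ ($J = -1 - -20 = -1 + 20 = 19$)
$j{\left(W,a \right)} = 0$ ($j{\left(W,a \right)} = \left(5 - 1\right) 0 = 4 \cdot 0 = 0$)
$\left(1130 - 527\right) j{\left(J,24 \right)} = \left(1130 - 527\right) 0 = 603 \cdot 0 = 0$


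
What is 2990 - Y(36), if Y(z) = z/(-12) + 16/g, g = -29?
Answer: 86813/29 ≈ 2993.6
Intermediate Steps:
Y(z) = -16/29 - z/12 (Y(z) = z/(-12) + 16/(-29) = z*(-1/12) + 16*(-1/29) = -z/12 - 16/29 = -16/29 - z/12)
2990 - Y(36) = 2990 - (-16/29 - 1/12*36) = 2990 - (-16/29 - 3) = 2990 - 1*(-103/29) = 2990 + 103/29 = 86813/29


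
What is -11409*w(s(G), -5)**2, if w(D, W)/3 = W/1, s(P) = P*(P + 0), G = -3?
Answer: -2567025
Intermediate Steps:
s(P) = P**2 (s(P) = P*P = P**2)
w(D, W) = 3*W (w(D, W) = 3*(W/1) = 3*(W*1) = 3*W)
-11409*w(s(G), -5)**2 = -11409*(3*(-5))**2 = -11409*(-15)**2 = -11409*225 = -2567025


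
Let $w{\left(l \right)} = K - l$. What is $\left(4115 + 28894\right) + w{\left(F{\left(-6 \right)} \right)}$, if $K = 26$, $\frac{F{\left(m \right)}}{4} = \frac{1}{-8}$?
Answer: $\frac{66071}{2} \approx 33036.0$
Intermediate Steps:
$F{\left(m \right)} = - \frac{1}{2}$ ($F{\left(m \right)} = \frac{4}{-8} = 4 \left(- \frac{1}{8}\right) = - \frac{1}{2}$)
$w{\left(l \right)} = 26 - l$
$\left(4115 + 28894\right) + w{\left(F{\left(-6 \right)} \right)} = \left(4115 + 28894\right) + \left(26 - - \frac{1}{2}\right) = 33009 + \left(26 + \frac{1}{2}\right) = 33009 + \frac{53}{2} = \frac{66071}{2}$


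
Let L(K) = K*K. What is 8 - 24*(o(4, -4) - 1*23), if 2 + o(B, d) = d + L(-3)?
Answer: 488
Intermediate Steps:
L(K) = K²
o(B, d) = 7 + d (o(B, d) = -2 + (d + (-3)²) = -2 + (d + 9) = -2 + (9 + d) = 7 + d)
8 - 24*(o(4, -4) - 1*23) = 8 - 24*((7 - 4) - 1*23) = 8 - 24*(3 - 23) = 8 - 24*(-20) = 8 + 480 = 488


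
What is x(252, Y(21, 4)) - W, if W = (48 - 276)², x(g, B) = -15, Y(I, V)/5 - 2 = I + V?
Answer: -51999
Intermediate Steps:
Y(I, V) = 10 + 5*I + 5*V (Y(I, V) = 10 + 5*(I + V) = 10 + (5*I + 5*V) = 10 + 5*I + 5*V)
W = 51984 (W = (-228)² = 51984)
x(252, Y(21, 4)) - W = -15 - 1*51984 = -15 - 51984 = -51999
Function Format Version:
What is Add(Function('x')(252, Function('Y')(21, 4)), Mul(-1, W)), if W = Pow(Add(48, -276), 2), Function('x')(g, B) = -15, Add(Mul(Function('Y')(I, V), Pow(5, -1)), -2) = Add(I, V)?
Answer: -51999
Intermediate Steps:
Function('Y')(I, V) = Add(10, Mul(5, I), Mul(5, V)) (Function('Y')(I, V) = Add(10, Mul(5, Add(I, V))) = Add(10, Add(Mul(5, I), Mul(5, V))) = Add(10, Mul(5, I), Mul(5, V)))
W = 51984 (W = Pow(-228, 2) = 51984)
Add(Function('x')(252, Function('Y')(21, 4)), Mul(-1, W)) = Add(-15, Mul(-1, 51984)) = Add(-15, -51984) = -51999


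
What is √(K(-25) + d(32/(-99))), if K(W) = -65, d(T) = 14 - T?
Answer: I*√55187/33 ≈ 7.1188*I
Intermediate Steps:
√(K(-25) + d(32/(-99))) = √(-65 + (14 - 32/(-99))) = √(-65 + (14 - 32*(-1)/99)) = √(-65 + (14 - 1*(-32/99))) = √(-65 + (14 + 32/99)) = √(-65 + 1418/99) = √(-5017/99) = I*√55187/33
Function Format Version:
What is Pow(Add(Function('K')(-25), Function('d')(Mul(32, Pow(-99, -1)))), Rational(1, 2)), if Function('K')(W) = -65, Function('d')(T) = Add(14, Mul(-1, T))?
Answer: Mul(Rational(1, 33), I, Pow(55187, Rational(1, 2))) ≈ Mul(7.1188, I)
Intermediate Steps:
Pow(Add(Function('K')(-25), Function('d')(Mul(32, Pow(-99, -1)))), Rational(1, 2)) = Pow(Add(-65, Add(14, Mul(-1, Mul(32, Pow(-99, -1))))), Rational(1, 2)) = Pow(Add(-65, Add(14, Mul(-1, Mul(32, Rational(-1, 99))))), Rational(1, 2)) = Pow(Add(-65, Add(14, Mul(-1, Rational(-32, 99)))), Rational(1, 2)) = Pow(Add(-65, Add(14, Rational(32, 99))), Rational(1, 2)) = Pow(Add(-65, Rational(1418, 99)), Rational(1, 2)) = Pow(Rational(-5017, 99), Rational(1, 2)) = Mul(Rational(1, 33), I, Pow(55187, Rational(1, 2)))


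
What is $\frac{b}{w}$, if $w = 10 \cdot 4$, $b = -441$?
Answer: $- \frac{441}{40} \approx -11.025$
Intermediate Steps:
$w = 40$
$\frac{b}{w} = - \frac{441}{40}$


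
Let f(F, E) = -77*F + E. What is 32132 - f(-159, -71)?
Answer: 19960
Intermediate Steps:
f(F, E) = E - 77*F
32132 - f(-159, -71) = 32132 - (-71 - 77*(-159)) = 32132 - (-71 + 12243) = 32132 - 1*12172 = 32132 - 12172 = 19960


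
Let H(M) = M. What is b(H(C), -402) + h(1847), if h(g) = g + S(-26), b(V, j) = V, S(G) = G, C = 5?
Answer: 1826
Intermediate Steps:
h(g) = -26 + g (h(g) = g - 26 = -26 + g)
b(H(C), -402) + h(1847) = 5 + (-26 + 1847) = 5 + 1821 = 1826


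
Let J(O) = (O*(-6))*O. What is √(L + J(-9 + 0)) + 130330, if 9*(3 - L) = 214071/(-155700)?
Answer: 130330 + I*√117054192417/15570 ≈ 1.3033e+5 + 21.974*I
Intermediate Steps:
L = 1472657/467100 (L = 3 - 71357/(3*(-155700)) = 3 - 71357*(-1)/(3*155700) = 3 - ⅑*(-71357/51900) = 3 + 71357/467100 = 1472657/467100 ≈ 3.1528)
J(O) = -6*O² (J(O) = (-6*O)*O = -6*O²)
√(L + J(-9 + 0)) + 130330 = √(1472657/467100 - 6*(-9 + 0)²) + 130330 = √(1472657/467100 - 6*(-9)²) + 130330 = √(1472657/467100 - 6*81) + 130330 = √(1472657/467100 - 486) + 130330 = √(-225537943/467100) + 130330 = I*√117054192417/15570 + 130330 = 130330 + I*√117054192417/15570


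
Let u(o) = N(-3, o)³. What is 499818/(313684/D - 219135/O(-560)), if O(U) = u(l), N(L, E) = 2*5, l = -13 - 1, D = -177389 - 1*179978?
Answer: -35723691841200/15725060309 ≈ -2271.8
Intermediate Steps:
D = -357367 (D = -177389 - 179978 = -357367)
l = -14
N(L, E) = 10
u(o) = 1000 (u(o) = 10³ = 1000)
O(U) = 1000
499818/(313684/D - 219135/O(-560)) = 499818/(313684/(-357367) - 219135/1000) = 499818/(313684*(-1/357367) - 219135*1/1000) = 499818/(-313684/357367 - 43827/200) = 499818/(-15725060309/71473400) = 499818*(-71473400/15725060309) = -35723691841200/15725060309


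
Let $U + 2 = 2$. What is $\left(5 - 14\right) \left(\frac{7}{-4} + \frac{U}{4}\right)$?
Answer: $\frac{63}{4} \approx 15.75$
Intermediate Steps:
$U = 0$ ($U = -2 + 2 = 0$)
$\left(5 - 14\right) \left(\frac{7}{-4} + \frac{U}{4}\right) = \left(5 - 14\right) \left(\frac{7}{-4} + \frac{0}{4}\right) = - 9 \left(7 \left(- \frac{1}{4}\right) + 0 \cdot \frac{1}{4}\right) = - 9 \left(- \frac{7}{4} + 0\right) = \left(-9\right) \left(- \frac{7}{4}\right) = \frac{63}{4}$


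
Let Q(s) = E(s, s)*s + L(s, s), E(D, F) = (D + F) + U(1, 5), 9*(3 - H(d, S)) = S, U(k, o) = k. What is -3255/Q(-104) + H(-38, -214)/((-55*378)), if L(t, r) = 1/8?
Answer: -39310805/257800158 ≈ -0.15249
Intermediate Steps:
L(t, r) = ⅛
H(d, S) = 3 - S/9
E(D, F) = 1 + D + F (E(D, F) = (D + F) + 1 = 1 + D + F)
Q(s) = ⅛ + s*(1 + 2*s) (Q(s) = (1 + s + s)*s + ⅛ = (1 + 2*s)*s + ⅛ = s*(1 + 2*s) + ⅛ = ⅛ + s*(1 + 2*s))
-3255/Q(-104) + H(-38, -214)/((-55*378)) = -3255/(⅛ - 104 + 2*(-104)²) + (3 - ⅑*(-214))/((-55*378)) = -3255/(⅛ - 104 + 2*10816) + (3 + 214/9)/(-20790) = -3255/(⅛ - 104 + 21632) + (241/9)*(-1/20790) = -3255/172225/8 - 241/187110 = -3255*8/172225 - 241/187110 = -5208/34445 - 241/187110 = -39310805/257800158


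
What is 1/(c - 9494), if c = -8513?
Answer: -1/18007 ≈ -5.5534e-5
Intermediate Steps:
1/(c - 9494) = 1/(-8513 - 9494) = 1/(-18007) = -1/18007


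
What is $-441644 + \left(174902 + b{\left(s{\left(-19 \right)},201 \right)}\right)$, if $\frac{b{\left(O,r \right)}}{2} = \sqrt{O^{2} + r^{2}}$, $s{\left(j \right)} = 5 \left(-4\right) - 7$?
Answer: $-266742 + 6 \sqrt{4570} \approx -2.6634 \cdot 10^{5}$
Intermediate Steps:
$s{\left(j \right)} = -27$ ($s{\left(j \right)} = -20 - 7 = -27$)
$b{\left(O,r \right)} = 2 \sqrt{O^{2} + r^{2}}$
$-441644 + \left(174902 + b{\left(s{\left(-19 \right)},201 \right)}\right) = -441644 + \left(174902 + 2 \sqrt{\left(-27\right)^{2} + 201^{2}}\right) = -441644 + \left(174902 + 2 \sqrt{729 + 40401}\right) = -441644 + \left(174902 + 2 \sqrt{41130}\right) = -441644 + \left(174902 + 2 \cdot 3 \sqrt{4570}\right) = -441644 + \left(174902 + 6 \sqrt{4570}\right) = -266742 + 6 \sqrt{4570}$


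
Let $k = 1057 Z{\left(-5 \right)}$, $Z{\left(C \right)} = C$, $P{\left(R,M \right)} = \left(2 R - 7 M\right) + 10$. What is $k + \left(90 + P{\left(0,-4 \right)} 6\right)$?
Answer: $-4967$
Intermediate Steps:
$P{\left(R,M \right)} = 10 - 7 M + 2 R$ ($P{\left(R,M \right)} = \left(- 7 M + 2 R\right) + 10 = 10 - 7 M + 2 R$)
$k = -5285$ ($k = 1057 \left(-5\right) = -5285$)
$k + \left(90 + P{\left(0,-4 \right)} 6\right) = -5285 + \left(90 + \left(10 - -28 + 2 \cdot 0\right) 6\right) = -5285 + \left(90 + \left(10 + 28 + 0\right) 6\right) = -5285 + \left(90 + 38 \cdot 6\right) = -5285 + \left(90 + 228\right) = -5285 + 318 = -4967$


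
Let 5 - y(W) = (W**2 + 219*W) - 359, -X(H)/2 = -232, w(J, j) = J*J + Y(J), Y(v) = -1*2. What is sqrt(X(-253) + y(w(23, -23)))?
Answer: I*sqrt(392314) ≈ 626.35*I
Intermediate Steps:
Y(v) = -2
w(J, j) = -2 + J**2 (w(J, j) = J*J - 2 = J**2 - 2 = -2 + J**2)
X(H) = 464 (X(H) = -2*(-232) = 464)
y(W) = 364 - W**2 - 219*W (y(W) = 5 - ((W**2 + 219*W) - 359) = 5 - (-359 + W**2 + 219*W) = 5 + (359 - W**2 - 219*W) = 364 - W**2 - 219*W)
sqrt(X(-253) + y(w(23, -23))) = sqrt(464 + (364 - (-2 + 23**2)**2 - 219*(-2 + 23**2))) = sqrt(464 + (364 - (-2 + 529)**2 - 219*(-2 + 529))) = sqrt(464 + (364 - 1*527**2 - 219*527)) = sqrt(464 + (364 - 1*277729 - 115413)) = sqrt(464 + (364 - 277729 - 115413)) = sqrt(464 - 392778) = sqrt(-392314) = I*sqrt(392314)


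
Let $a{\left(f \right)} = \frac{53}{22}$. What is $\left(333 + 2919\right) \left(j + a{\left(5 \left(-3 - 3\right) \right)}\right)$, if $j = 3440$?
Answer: $\frac{123141858}{11} \approx 1.1195 \cdot 10^{7}$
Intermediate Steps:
$a{\left(f \right)} = \frac{53}{22}$ ($a{\left(f \right)} = 53 \cdot \frac{1}{22} = \frac{53}{22}$)
$\left(333 + 2919\right) \left(j + a{\left(5 \left(-3 - 3\right) \right)}\right) = \left(333 + 2919\right) \left(3440 + \frac{53}{22}\right) = 3252 \cdot \frac{75733}{22} = \frac{123141858}{11}$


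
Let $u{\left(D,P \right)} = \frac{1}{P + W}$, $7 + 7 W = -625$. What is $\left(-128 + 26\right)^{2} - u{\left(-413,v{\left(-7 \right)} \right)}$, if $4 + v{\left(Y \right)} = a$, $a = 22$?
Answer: $\frac{5264431}{506} \approx 10404.0$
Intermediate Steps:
$W = - \frac{632}{7}$ ($W = -1 + \frac{1}{7} \left(-625\right) = -1 - \frac{625}{7} = - \frac{632}{7} \approx -90.286$)
$v{\left(Y \right)} = 18$ ($v{\left(Y \right)} = -4 + 22 = 18$)
$u{\left(D,P \right)} = \frac{1}{- \frac{632}{7} + P}$ ($u{\left(D,P \right)} = \frac{1}{P - \frac{632}{7}} = \frac{1}{- \frac{632}{7} + P}$)
$\left(-128 + 26\right)^{2} - u{\left(-413,v{\left(-7 \right)} \right)} = \left(-128 + 26\right)^{2} - \frac{7}{-632 + 7 \cdot 18} = \left(-102\right)^{2} - \frac{7}{-632 + 126} = 10404 - \frac{7}{-506} = 10404 - 7 \left(- \frac{1}{506}\right) = 10404 - - \frac{7}{506} = 10404 + \frac{7}{506} = \frac{5264431}{506}$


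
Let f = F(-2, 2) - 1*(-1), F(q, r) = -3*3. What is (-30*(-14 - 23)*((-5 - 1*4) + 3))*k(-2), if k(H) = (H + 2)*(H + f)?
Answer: 0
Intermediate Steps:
F(q, r) = -9
f = -8 (f = -9 - 1*(-1) = -9 + 1 = -8)
k(H) = (-8 + H)*(2 + H) (k(H) = (H + 2)*(H - 8) = (2 + H)*(-8 + H) = (-8 + H)*(2 + H))
(-30*(-14 - 23)*((-5 - 1*4) + 3))*k(-2) = (-30*(-14 - 23)*((-5 - 1*4) + 3))*(-16 + (-2)² - 6*(-2)) = (-(-1110)*((-5 - 4) + 3))*(-16 + 4 + 12) = -(-1110)*(-9 + 3)*0 = -(-1110)*(-6)*0 = -30*222*0 = -6660*0 = 0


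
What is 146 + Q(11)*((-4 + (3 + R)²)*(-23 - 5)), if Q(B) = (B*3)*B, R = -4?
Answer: 30638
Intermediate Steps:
Q(B) = 3*B² (Q(B) = (3*B)*B = 3*B²)
146 + Q(11)*((-4 + (3 + R)²)*(-23 - 5)) = 146 + (3*11²)*((-4 + (3 - 4)²)*(-23 - 5)) = 146 + (3*121)*((-4 + (-1)²)*(-28)) = 146 + 363*((-4 + 1)*(-28)) = 146 + 363*(-3*(-28)) = 146 + 363*84 = 146 + 30492 = 30638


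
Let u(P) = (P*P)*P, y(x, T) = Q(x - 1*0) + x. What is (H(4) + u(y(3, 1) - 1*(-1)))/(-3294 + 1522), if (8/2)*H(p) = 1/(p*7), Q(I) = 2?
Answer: -24193/198464 ≈ -0.12190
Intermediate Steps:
y(x, T) = 2 + x
H(p) = 1/(28*p) (H(p) = 1/(4*((p*7))) = 1/(4*((7*p))) = (1/(7*p))/4 = 1/(28*p))
u(P) = P³ (u(P) = P²*P = P³)
(H(4) + u(y(3, 1) - 1*(-1)))/(-3294 + 1522) = ((1/28)/4 + ((2 + 3) - 1*(-1))³)/(-3294 + 1522) = ((1/28)*(¼) + (5 + 1)³)/(-1772) = (1/112 + 6³)*(-1/1772) = (1/112 + 216)*(-1/1772) = (24193/112)*(-1/1772) = -24193/198464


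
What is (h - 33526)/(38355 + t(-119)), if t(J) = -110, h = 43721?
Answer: 2039/7649 ≈ 0.26657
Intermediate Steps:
(h - 33526)/(38355 + t(-119)) = (43721 - 33526)/(38355 - 110) = 10195/38245 = 10195*(1/38245) = 2039/7649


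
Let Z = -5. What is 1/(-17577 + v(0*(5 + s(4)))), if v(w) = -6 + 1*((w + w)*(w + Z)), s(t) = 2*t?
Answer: -1/17583 ≈ -5.6873e-5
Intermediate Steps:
v(w) = -6 + 2*w*(-5 + w) (v(w) = -6 + 1*((w + w)*(w - 5)) = -6 + 1*((2*w)*(-5 + w)) = -6 + 1*(2*w*(-5 + w)) = -6 + 2*w*(-5 + w))
1/(-17577 + v(0*(5 + s(4)))) = 1/(-17577 + (-6 - 0*(5 + 2*4) + 2*(0*(5 + 2*4))**2)) = 1/(-17577 + (-6 - 0*(5 + 8) + 2*(0*(5 + 8))**2)) = 1/(-17577 + (-6 - 0*13 + 2*(0*13)**2)) = 1/(-17577 + (-6 - 10*0 + 2*0**2)) = 1/(-17577 + (-6 + 0 + 2*0)) = 1/(-17577 + (-6 + 0 + 0)) = 1/(-17577 - 6) = 1/(-17583) = -1/17583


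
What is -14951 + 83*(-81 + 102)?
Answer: -13208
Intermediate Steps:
-14951 + 83*(-81 + 102) = -14951 + 83*21 = -14951 + 1743 = -13208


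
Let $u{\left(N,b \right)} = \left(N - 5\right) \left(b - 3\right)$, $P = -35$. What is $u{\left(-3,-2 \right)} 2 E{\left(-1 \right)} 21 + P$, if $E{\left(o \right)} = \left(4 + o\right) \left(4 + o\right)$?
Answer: $15085$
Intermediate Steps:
$u{\left(N,b \right)} = \left(-5 + N\right) \left(-3 + b\right)$
$E{\left(o \right)} = \left(4 + o\right)^{2}$
$u{\left(-3,-2 \right)} 2 E{\left(-1 \right)} 21 + P = \left(15 - -10 - -9 - -6\right) 2 \left(4 - 1\right)^{2} \cdot 21 - 35 = \left(15 + 10 + 9 + 6\right) 2 \cdot 3^{2} \cdot 21 - 35 = 40 \cdot 2 \cdot 9 \cdot 21 - 35 = 80 \cdot 9 \cdot 21 - 35 = 720 \cdot 21 - 35 = 15120 - 35 = 15085$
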